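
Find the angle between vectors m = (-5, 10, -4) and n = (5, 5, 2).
m·n = 17, |m|² = 141, |n|² = 54
cos θ = 17/√7614 ≈ 0.1948
θ ≈ 78.77°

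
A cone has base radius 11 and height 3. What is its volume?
Volume = (1/3) * pi * r² * h
Volume = (1/3) * pi * 11² * 3
Volume = (1/3) * pi * 121 * 3
Volume = (1/3) * pi * 363
Volume = 380.13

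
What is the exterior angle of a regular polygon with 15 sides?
Exterior angle of a regular n-gon = 360/n
Exterior angle = 360/15
Exterior angle = 24 degrees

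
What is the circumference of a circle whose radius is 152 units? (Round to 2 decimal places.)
Circumference = 2 * pi * r
Circumference = 2 * pi * 152
Circumference = 955.04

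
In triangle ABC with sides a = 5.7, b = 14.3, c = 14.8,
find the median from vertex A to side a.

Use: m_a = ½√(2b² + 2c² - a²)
m_a = ½√(2·14.3² + 2·14.8² - 5.7²)
m_a = ½√(408.98 + 438.08 - 32.49) = ½√814.57 = 14.27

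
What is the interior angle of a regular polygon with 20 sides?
Interior angle of a regular n-gon = (n-2)*180/n
Interior angle = (20-2)*180/20
Interior angle = 18*180/20
Interior angle = 3240/20
Interior angle = 162 degrees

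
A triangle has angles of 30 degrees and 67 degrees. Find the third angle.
Sum of angles in a triangle = 180 degrees
Third angle = 180 - 30 - 67
Third angle = 83 degrees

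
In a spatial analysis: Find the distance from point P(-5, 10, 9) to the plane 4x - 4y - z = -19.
d = |4(-5) + (-4)(10) + (-1)(9) - (-19)| / √(4² + (-4)² + (-1)²) = 50/√33 = 8.704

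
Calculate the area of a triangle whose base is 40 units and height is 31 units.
Area = (1/2) * base * height
Area = (1/2) * 40 * 31
Area = 620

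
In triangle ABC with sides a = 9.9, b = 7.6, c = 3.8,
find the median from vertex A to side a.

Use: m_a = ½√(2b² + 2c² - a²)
m_a = ½√(2·7.6² + 2·3.8² - 9.9²)
m_a = ½√(115.52 + 28.88 - 98.01) = ½√46.39 = 3.406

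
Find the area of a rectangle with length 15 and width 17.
Area = length * width
Area = 15 * 17
Area = 255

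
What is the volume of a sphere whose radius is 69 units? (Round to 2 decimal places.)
Volume = (4/3) * pi * r³
Volume = (4/3) * pi * 69³
Volume = (4/3) * pi * 328509
Volume = 1376055.28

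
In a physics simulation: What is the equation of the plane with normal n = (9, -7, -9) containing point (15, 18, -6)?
d = n·P = (9)(15) + (-7)(18) + (-9)(-6) = 63
Plane: 9x - 7y - 9z = 63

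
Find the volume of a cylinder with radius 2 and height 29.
Volume = pi * r² * h
Volume = pi * 2² * 29
Volume = pi * 4 * 29
Volume = pi * 116
Volume = 364.42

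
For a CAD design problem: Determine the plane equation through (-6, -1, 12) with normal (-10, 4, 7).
d = n·P = (-10)(-6) + (4)(-1) + (7)(12) = 140
Plane: -10x + 4y + 7z = 140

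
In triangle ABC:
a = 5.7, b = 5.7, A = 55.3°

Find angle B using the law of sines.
sin(B)/b = sin(A)/a
sin(B) = b·sin(A)/a = 5.7·sin(55.3°)/5.7 = 0.822144
B = arcsin(0.822144) = 55.3°  (b ≤ a, so B ≤ A and the acute solution is unique)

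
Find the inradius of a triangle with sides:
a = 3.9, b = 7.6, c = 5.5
s = (a+b+c)/2 = (3.9+7.6+5.5)/2 = 8.5
Area = √(s(s-a)(s-b)(s-c)) = √(8.5·4.6·0.9·3) = 10.2747
r = Area/s = 10.2747/8.5 = 1.209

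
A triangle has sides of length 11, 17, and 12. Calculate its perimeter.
Perimeter = sum of all sides
Perimeter = 11 + 17 + 12
Perimeter = 40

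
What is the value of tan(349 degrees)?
tan(349 degrees) = -0.1944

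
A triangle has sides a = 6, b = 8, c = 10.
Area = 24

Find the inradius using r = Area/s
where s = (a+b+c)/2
s = (6+8+10)/2 = 12
r = Area/s = 24/12 = 2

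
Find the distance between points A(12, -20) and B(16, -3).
Using the distance formula: d = sqrt((x₂-x₁)² + (y₂-y₁)²)
dx = 16 - 12 = 4
dy = (-3) - (-20) = 17
d = sqrt(4² + 17²) = sqrt(16 + 289) = sqrt(305) = 17.46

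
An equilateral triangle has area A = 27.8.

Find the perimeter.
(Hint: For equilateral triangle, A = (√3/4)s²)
A = (√3/4)s²  →  s² = 4A/√3 = 4·27.8/√3 = 64.2013
s = 8.01257
Perimeter = 3s = 24.04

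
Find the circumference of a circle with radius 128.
Circumference = 2 * pi * r
Circumference = 2 * pi * 128
Circumference = 804.25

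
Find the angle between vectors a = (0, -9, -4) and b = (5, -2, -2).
a·b = 26, |a|² = 97, |b|² = 33
cos θ = 26/√3201 ≈ 0.4595
θ ≈ 62.64°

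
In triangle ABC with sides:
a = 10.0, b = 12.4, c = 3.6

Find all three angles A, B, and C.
By the law of cosines:
cos(A) = (b² + c² - a²)/(2bc) = 0.747312  →  A = 41.64°
cos(B) = (a² + c² - b²)/(2ac) = -0.566667  →  B = 124.5°
cos(C) = (a² + b² - c²)/(2ab) = 0.970968  →  C = 13.84°
Check: A + B + C = 180.0° ✓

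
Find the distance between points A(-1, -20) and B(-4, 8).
Using the distance formula: d = sqrt((x₂-x₁)² + (y₂-y₁)²)
dx = (-4) - (-1) = -3
dy = 8 - (-20) = 28
d = sqrt((-3)² + 28²) = sqrt(9 + 784) = sqrt(793) = 28.16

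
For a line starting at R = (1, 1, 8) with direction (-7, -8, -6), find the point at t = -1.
P(-1) = (1 + (-7)(-1), 1 + (-8)(-1), 8 + (-6)(-1)) = (8, 9, 14)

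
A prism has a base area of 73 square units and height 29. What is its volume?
Volume = base area * height
Volume = 73 * 29
Volume = 2117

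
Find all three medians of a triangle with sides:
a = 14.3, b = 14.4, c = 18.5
Using m_x = ½√(2y² + 2z² - x²):
m_a = ½√(2·14.4² + 2·18.5² - 14.3²) = ½√894.73 = 14.96
m_b = ½√(2·14.3² + 2·18.5² - 14.4²) = ½√886.12 = 14.88
m_c = ½√(2·14.3² + 2·14.4² - 18.5²) = ½√481.45 = 10.97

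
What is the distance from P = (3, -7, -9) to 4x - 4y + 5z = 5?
d = |4(3) + (-4)(-7) + 5(-9) - (5)| / √(4² + (-4)² + 5²) = 10/√57 = 1.325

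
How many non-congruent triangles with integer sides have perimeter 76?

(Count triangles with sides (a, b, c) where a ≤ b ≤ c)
With a ≤ b ≤ c and a + b + c = 76, the triangle inequality a + b > c gives c < 76/2, so c ≤ 37.
Iterate a from 1 to ⌊p/3⌋ = 25; for each a, b ranges from a to ⌊(p−a)/2⌋ with c = p − a − b, keeping only c ≥ b.
Triples: (2, 37, 37), (3, 36, 37), (4, 35, 37), …
Count = 120 triangles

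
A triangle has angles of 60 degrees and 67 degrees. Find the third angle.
Sum of angles in a triangle = 180 degrees
Third angle = 180 - 60 - 67
Third angle = 53 degrees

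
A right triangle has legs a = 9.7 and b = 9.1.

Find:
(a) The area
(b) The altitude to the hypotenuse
(a) Area = ½ab = ½·9.7·9.1 = 44.135
(b) Hypotenuse c = √(9.7² + 9.1²) = √176.9 = 13.3004
    Area = ½·c·h_c  →  h_c = 2·Area/c = 2·44.135/13.3004 = 6.637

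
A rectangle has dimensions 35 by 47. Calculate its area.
Area = length * width
Area = 35 * 47
Area = 1645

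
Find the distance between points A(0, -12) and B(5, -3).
Using the distance formula: d = sqrt((x₂-x₁)² + (y₂-y₁)²)
dx = 5 - 0 = 5
dy = (-3) - (-12) = 9
d = sqrt(5² + 9²) = sqrt(25 + 81) = sqrt(106) = 10.30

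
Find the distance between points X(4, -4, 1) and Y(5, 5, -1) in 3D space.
d = √[(1)² + (9)² + (-2)²] = √86 = 9.274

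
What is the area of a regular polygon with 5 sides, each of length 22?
For a regular 5-gon with side length s = 22:
Apothem a = s / (2*tan(pi/5)) = 22 / (2*tan(pi/5)) ≈ 15.1402
Perimeter P = 5 * 22 = 110
Area = (1/2) * P * a = (1/2) * 110 * 15.1402 = 832.71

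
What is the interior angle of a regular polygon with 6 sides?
Interior angle of a regular n-gon = (n-2)*180/n
Interior angle = (6-2)*180/6
Interior angle = 4*180/6
Interior angle = 720/6
Interior angle = 120 degrees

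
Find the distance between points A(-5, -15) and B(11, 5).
Using the distance formula: d = sqrt((x₂-x₁)² + (y₂-y₁)²)
dx = 11 - (-5) = 16
dy = 5 - (-15) = 20
d = sqrt(16² + 20²) = sqrt(256 + 400) = sqrt(656) = 25.61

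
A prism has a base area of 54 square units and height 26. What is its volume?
Volume = base area * height
Volume = 54 * 26
Volume = 1404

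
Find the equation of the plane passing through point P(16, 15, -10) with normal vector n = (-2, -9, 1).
d = n·P = (-2)(16) + (-9)(15) + (1)(-10) = -177
Plane: -2x - 9y + z = -177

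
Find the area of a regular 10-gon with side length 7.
For a regular 10-gon with side length s = 7:
Apothem a = s / (2*tan(pi/10)) = 7 / (2*tan(pi/10)) ≈ 10.7719
Perimeter P = 10 * 7 = 70
Area = (1/2) * P * a = (1/2) * 70 * 10.7719 = 377.02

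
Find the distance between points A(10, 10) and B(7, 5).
Using the distance formula: d = sqrt((x₂-x₁)² + (y₂-y₁)²)
dx = 7 - 10 = -3
dy = 5 - 10 = -5
d = sqrt((-3)² + (-5)²) = sqrt(9 + 25) = sqrt(34) = 5.83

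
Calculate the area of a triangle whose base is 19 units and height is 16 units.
Area = (1/2) * base * height
Area = (1/2) * 19 * 16
Area = 152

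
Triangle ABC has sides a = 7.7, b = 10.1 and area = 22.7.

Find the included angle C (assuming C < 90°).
Area = ½ab·sin(C)  →  sin(C) = 2·Area/(ab)
sin(C) = 2·22.7/(7.7·10.1) = 0.583773
C = arcsin(0.583773) = 35.72°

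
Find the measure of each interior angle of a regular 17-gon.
Interior angle of a regular n-gon = (n-2)*180/n
Interior angle = (17-2)*180/17
Interior angle = 15*180/17
Interior angle = 2700/17
Interior angle = 158.82 degrees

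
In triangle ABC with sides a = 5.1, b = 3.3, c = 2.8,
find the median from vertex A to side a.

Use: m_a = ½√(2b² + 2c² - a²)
m_a = ½√(2·3.3² + 2·2.8² - 5.1²)
m_a = ½√(21.78 + 15.68 - 26.01) = ½√11.45 = 1.692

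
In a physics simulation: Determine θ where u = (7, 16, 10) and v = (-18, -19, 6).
u·v = -370, |u|² = 405, |v|² = 721
cos θ = -370/√292005 ≈ -0.6847
θ ≈ 133.2°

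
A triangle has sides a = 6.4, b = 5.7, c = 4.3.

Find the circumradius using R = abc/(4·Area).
s = (a+b+c)/2 = 8.2
Area = √(s(s-a)(s-b)(s-c)) = √(8.2·1.8·2.5·3.9) = 11.9962
R = abc/(4·Area) = (6.4·5.7·4.3)/(4·11.9962) = 156.864/47.9848 = 3.269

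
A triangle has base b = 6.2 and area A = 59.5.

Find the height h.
A = ½bh  →  h = 2A/b
h = 2·59.5/6.2 = 19.19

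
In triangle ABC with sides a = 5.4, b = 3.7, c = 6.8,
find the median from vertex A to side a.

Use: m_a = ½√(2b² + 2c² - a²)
m_a = ½√(2·3.7² + 2·6.8² - 5.4²)
m_a = ½√(27.38 + 92.48 - 29.16) = ½√90.7 = 4.762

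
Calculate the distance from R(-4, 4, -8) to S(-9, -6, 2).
d = √[(-5)² + (-10)² + (10)²] = √225 = 15.0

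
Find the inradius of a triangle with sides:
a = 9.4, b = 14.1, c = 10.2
s = (a+b+c)/2 = (9.4+14.1+10.2)/2 = 16.85
Area = √(s(s-a)(s-b)(s-c)) = √(16.85·7.45·2.75·6.65) = 47.9132
r = Area/s = 47.9132/16.85 = 2.844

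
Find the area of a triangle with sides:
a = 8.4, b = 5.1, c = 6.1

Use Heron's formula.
s = (a+b+c)/2 = (8.4+5.1+6.1)/2 = 9.8
A = √(s(s-a)(s-b)(s-c)) = √(9.8·1.4·4.7·3.7)
A = √238.591 = 15.45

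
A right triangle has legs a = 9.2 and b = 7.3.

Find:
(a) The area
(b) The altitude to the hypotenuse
(a) Area = ½ab = ½·9.2·7.3 = 33.58
(b) Hypotenuse c = √(9.2² + 7.3²) = √137.93 = 11.7444
    Area = ½·c·h_c  →  h_c = 2·Area/c = 2·33.58/11.7444 = 5.718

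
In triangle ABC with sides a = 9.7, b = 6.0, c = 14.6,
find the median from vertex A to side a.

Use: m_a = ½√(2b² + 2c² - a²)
m_a = ½√(2·6.0² + 2·14.6² - 9.7²)
m_a = ½√(72 + 426.32 - 94.09) = ½√404.23 = 10.05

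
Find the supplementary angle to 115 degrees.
Supplementary angles sum to 180 degrees.
Other angle = 180 - 115
Other angle = 65 degrees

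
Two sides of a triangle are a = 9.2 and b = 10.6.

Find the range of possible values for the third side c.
By the triangle inequality: |a - b| < c < a + b
|9.2 - 10.6| < c < 9.2 + 10.6
1.4 < c < 19.8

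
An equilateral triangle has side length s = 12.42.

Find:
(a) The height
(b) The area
(a) Height h = s·√3/2 = 12.42·√3/2 = 10.76
(b) Area = (√3/4)·s² = (√3/4)·12.42² = (√3/4)·154.256 = 66.79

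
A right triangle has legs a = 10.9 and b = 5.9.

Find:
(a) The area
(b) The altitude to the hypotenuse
(a) Area = ½ab = ½·10.9·5.9 = 32.155
(b) Hypotenuse c = √(10.9² + 5.9²) = √153.62 = 12.3944
    Area = ½·c·h_c  →  h_c = 2·Area/c = 2·32.155/12.3944 = 5.189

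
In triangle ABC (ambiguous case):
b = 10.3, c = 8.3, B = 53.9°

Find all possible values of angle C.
sin(C)/c = sin(B)/b  →  sin(C) = c·sin(B)/b = 8.3·sin(53.9°)/10.3 = 0.651099
C₁ = arcsin(0.651099) = 40.62°,  C₂ = 180° - C₁ = 139.38°
Check C₂: A = 180° - 53.9° - 139.38° = -13.28° ≤ 0, rejected
C = 40.62° (one solution)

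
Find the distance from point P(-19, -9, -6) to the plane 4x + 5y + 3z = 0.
d = |4(-19) + 5(-9) + 3(-6) - (0)| / √(4² + 5² + 3²) = 139/√50 = 19.66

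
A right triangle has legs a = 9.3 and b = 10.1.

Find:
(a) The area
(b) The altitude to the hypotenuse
(a) Area = ½ab = ½·9.3·10.1 = 46.965
(b) Hypotenuse c = √(9.3² + 10.1²) = √188.5 = 13.7295
    Area = ½·c·h_c  →  h_c = 2·Area/c = 2·46.965/13.7295 = 6.841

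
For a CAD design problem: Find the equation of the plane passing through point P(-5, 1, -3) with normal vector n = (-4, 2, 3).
d = n·P = (-4)(-5) + (2)(1) + (3)(-3) = 13
Plane: -4x + 2y + 3z = 13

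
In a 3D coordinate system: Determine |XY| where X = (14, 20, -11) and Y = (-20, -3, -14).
d = √[(-34)² + (-23)² + (-3)²] = √1694 = 41.16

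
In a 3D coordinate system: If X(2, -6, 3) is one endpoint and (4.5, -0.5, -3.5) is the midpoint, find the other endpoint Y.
Y = (2×4.5 - 2, 2×(-0.5) - (-6), 2×(-3.5) - 3) = (7, 5, -10)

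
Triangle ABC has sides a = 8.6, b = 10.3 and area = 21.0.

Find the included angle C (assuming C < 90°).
Area = ½ab·sin(C)  →  sin(C) = 2·Area/(ab)
sin(C) = 2·21.0/(8.6·10.3) = 0.474148
C = arcsin(0.474148) = 28.3°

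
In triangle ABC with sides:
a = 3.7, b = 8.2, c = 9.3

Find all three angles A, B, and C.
By the law of cosines:
cos(A) = (b² + c² - a²)/(2bc) = 0.918175  →  A = 23.34°
cos(B) = (a² + c² - b²)/(2ac) = 0.478640  →  B = 61.4°
cos(C) = (a² + b² - c²)/(2ab) = -0.091628  →  C = 95.26°
Check: A + B + C = 180.0° ✓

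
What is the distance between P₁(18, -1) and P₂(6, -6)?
Using the distance formula: d = sqrt((x₂-x₁)² + (y₂-y₁)²)
dx = 6 - 18 = -12
dy = (-6) - (-1) = -5
d = sqrt((-12)² + (-5)²) = sqrt(144 + 25) = sqrt(169) = 13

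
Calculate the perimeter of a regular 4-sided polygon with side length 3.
Perimeter = number of sides * side length
Perimeter = 4 * 3
Perimeter = 12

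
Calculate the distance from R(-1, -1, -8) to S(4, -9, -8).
d = √[(5)² + (-8)² + (0)²] = √89 = 9.434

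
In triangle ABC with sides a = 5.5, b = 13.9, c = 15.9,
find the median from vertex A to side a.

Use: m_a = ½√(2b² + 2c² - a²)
m_a = ½√(2·13.9² + 2·15.9² - 5.5²)
m_a = ½√(386.42 + 505.62 - 30.25) = ½√861.79 = 14.68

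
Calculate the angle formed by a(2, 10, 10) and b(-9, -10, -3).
a·b = -148, |a|² = 204, |b|² = 190
cos θ = -148/√38760 ≈ -0.7517
θ ≈ 138.7°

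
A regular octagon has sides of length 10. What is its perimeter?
Perimeter = number of sides * side length
Perimeter = 8 * 10
Perimeter = 80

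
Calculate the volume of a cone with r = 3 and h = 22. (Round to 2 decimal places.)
Volume = (1/3) * pi * r² * h
Volume = (1/3) * pi * 3² * 22
Volume = (1/3) * pi * 9 * 22
Volume = (1/3) * pi * 198
Volume = 207.35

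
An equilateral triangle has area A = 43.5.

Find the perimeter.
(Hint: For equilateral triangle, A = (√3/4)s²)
A = (√3/4)s²  →  s² = 4A/√3 = 4·43.5/√3 = 100.459
s = 10.0229
Perimeter = 3s = 30.07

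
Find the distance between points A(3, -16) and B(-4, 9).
Using the distance formula: d = sqrt((x₂-x₁)² + (y₂-y₁)²)
dx = (-4) - 3 = -7
dy = 9 - (-16) = 25
d = sqrt((-7)² + 25²) = sqrt(49 + 625) = sqrt(674) = 25.96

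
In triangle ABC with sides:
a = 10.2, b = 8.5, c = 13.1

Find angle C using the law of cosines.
cos(C) = (a² + b² - c²)/(2ab)
cos(C) = (10.2² + 8.5² - 13.1²)/(2·10.2·8.5) = 4.68/173.4 = 0.026990
C = arccos(0.026990) = 88.45°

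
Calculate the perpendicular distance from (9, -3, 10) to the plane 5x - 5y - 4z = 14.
d = |5(9) + (-5)(-3) + (-4)(10) - (14)| / √(5² + (-5)² + (-4)²) = 6/√66 = 0.7385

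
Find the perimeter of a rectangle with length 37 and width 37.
Perimeter = 2 * (length + width)
Perimeter = 2 * (37 + 37)
Perimeter = 2 * 74
Perimeter = 148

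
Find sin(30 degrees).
sin(30 degrees) = 1/2
Decimal approximation: 0.5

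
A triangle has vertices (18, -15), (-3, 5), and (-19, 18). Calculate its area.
Using the coordinate formula: Area = (1/2)|x₁(y₂-y₃) + x₂(y₃-y₁) + x₃(y₁-y₂)|
Area = (1/2)|18(5-18) + (-3)(18-(-15)) + (-19)((-15)-5)|
Area = (1/2)|18*(-13) + (-3)*33 + (-19)*(-20)|
Area = (1/2)|(-234) + (-99) + 380|
Area = (1/2)*47 = 23.50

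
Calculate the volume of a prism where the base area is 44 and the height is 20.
Volume = base area * height
Volume = 44 * 20
Volume = 880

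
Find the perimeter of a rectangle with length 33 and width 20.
Perimeter = 2 * (length + width)
Perimeter = 2 * (33 + 20)
Perimeter = 2 * 53
Perimeter = 106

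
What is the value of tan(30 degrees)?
tan(30 degrees) = sqrt(3)/3
Decimal approximation: 0.5774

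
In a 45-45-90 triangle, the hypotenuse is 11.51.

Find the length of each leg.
In a 45-45-90 triangle, hypotenuse = leg·√2  →  leg = hypotenuse/√2
leg = 11.51/√2 = 8.139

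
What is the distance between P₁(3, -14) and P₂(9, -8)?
Using the distance formula: d = sqrt((x₂-x₁)² + (y₂-y₁)²)
dx = 9 - 3 = 6
dy = (-8) - (-14) = 6
d = sqrt(6² + 6²) = sqrt(36 + 36) = sqrt(72) = 8.49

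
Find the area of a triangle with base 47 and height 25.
Area = (1/2) * base * height
Area = (1/2) * 47 * 25
Area = 587.50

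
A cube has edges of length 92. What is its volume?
Volume = s³
Volume = 92³
Volume = 778688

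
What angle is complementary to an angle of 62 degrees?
Complementary angles sum to 90 degrees.
Other angle = 90 - 62
Other angle = 28 degrees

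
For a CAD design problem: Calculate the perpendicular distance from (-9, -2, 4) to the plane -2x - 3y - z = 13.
d = |(-2)(-9) + (-3)(-2) + (-1)(4) - (13)| / √((-2)² + (-3)² + (-1)²) = 7/√14 = 1.871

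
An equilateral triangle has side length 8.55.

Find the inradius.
For an equilateral triangle, r = s/(2√3) where s is the side.
r = 8.55/(2√3) = 8.55/3.464102 = 2.468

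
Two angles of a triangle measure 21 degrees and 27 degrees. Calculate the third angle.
Sum of angles in a triangle = 180 degrees
Third angle = 180 - 21 - 27
Third angle = 132 degrees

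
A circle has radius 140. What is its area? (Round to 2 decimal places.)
Area = pi * r²
Area = pi * 140²
Area = pi * 19600
Area = 61575.22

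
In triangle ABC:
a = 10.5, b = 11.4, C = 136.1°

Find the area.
Using A = ½ab·sin(C):
A = ½·10.5·11.4·sin(136.1°) = ½·119.7·0.693402 = 41.5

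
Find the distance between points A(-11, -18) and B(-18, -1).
Using the distance formula: d = sqrt((x₂-x₁)² + (y₂-y₁)²)
dx = (-18) - (-11) = -7
dy = (-1) - (-18) = 17
d = sqrt((-7)² + 17²) = sqrt(49 + 289) = sqrt(338) = 18.38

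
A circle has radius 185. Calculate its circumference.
Circumference = 2 * pi * r
Circumference = 2 * pi * 185
Circumference = 1162.39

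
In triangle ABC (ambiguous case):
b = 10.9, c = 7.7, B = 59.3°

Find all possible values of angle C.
sin(C)/c = sin(B)/b  →  sin(C) = c·sin(B)/b = 7.7·sin(59.3°)/10.9 = 0.607419
C₁ = arcsin(0.607419) = 37.4°,  C₂ = 180° - C₁ = 142.6°
Check C₂: A = 180° - 59.3° - 142.6° = -21.9° ≤ 0, rejected
C = 37.4° (one solution)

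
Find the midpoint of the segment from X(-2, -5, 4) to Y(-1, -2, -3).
Midpoint = ((-2-1)/2, (-5-2)/2, (4-3)/2) = (-1.5, -3.5, 0.5)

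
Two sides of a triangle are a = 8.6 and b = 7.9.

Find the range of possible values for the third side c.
By the triangle inequality: |a - b| < c < a + b
|8.6 - 7.9| < c < 8.6 + 7.9
0.7 < c < 16.5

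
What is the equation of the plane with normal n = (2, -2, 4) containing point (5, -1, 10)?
d = n·P = (2)(5) + (-2)(-1) + (4)(10) = 52
Plane: 2x - 2y + 4z = 52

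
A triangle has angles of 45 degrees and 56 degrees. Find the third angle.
Sum of angles in a triangle = 180 degrees
Third angle = 180 - 45 - 56
Third angle = 79 degrees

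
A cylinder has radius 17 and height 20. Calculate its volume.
Volume = pi * r² * h
Volume = pi * 17² * 20
Volume = pi * 289 * 20
Volume = pi * 5780
Volume = 18158.41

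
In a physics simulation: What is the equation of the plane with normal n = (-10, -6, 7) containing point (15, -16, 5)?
d = n·P = (-10)(15) + (-6)(-16) + (7)(5) = -19
Plane: -10x - 6y + 7z = -19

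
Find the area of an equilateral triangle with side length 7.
Area = (sqrt(3)/4) * s²
Area = (sqrt(3)/4) * 7²
Area = (sqrt(3)/4) * 49
Area = 21.22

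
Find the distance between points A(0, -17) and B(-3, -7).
Using the distance formula: d = sqrt((x₂-x₁)² + (y₂-y₁)²)
dx = (-3) - 0 = -3
dy = (-7) - (-17) = 10
d = sqrt((-3)² + 10²) = sqrt(9 + 100) = sqrt(109) = 10.44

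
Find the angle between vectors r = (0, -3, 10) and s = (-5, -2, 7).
r·s = 76, |r|² = 109, |s|² = 78
cos θ = 76/√8502 ≈ 0.8242
θ ≈ 34.49°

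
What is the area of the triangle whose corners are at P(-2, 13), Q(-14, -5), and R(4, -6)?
Using the coordinate formula: Area = (1/2)|x₁(y₂-y₃) + x₂(y₃-y₁) + x₃(y₁-y₂)|
Area = (1/2)|(-2)((-5)-(-6)) + (-14)((-6)-13) + 4(13-(-5))|
Area = (1/2)|(-2)*1 + (-14)*(-19) + 4*18|
Area = (1/2)|(-2) + 266 + 72|
Area = (1/2)*336 = 168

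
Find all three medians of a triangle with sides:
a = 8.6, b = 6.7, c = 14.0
Using m_x = ½√(2y² + 2z² - x²):
m_a = ½√(2·6.7² + 2·14.0² - 8.6²) = ½√407.82 = 10.1
m_b = ½√(2·8.6² + 2·14.0² - 6.7²) = ½√495.03 = 11.12
m_c = ½√(2·8.6² + 2·6.7² - 14.0²) = ½√41.7 = 3.229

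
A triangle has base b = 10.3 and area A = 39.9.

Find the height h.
A = ½bh  →  h = 2A/b
h = 2·39.9/10.3 = 7.748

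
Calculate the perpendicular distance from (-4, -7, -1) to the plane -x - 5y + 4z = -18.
d = |(-1)(-4) + (-5)(-7) + 4(-1) - (-18)| / √((-1)² + (-5)² + 4²) = 53/√42 = 8.178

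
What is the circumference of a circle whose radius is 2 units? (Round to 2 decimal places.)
Circumference = 2 * pi * r
Circumference = 2 * pi * 2
Circumference = 12.57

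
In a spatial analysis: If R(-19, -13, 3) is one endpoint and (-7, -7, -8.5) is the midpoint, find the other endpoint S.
S = (2×(-7) - (-19), 2×(-7) - (-13), 2×(-8.5) - 3) = (5, -1, -20)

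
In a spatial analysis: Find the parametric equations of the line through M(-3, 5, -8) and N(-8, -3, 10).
Direction vector d = N - M = (-5, -8, 18)
x = -3 - 5t, y = 5 - 8t, z = -8 + 18t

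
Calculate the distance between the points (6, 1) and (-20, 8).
Using the distance formula: d = sqrt((x₂-x₁)² + (y₂-y₁)²)
dx = (-20) - 6 = -26
dy = 8 - 1 = 7
d = sqrt((-26)² + 7²) = sqrt(676 + 49) = sqrt(725) = 26.93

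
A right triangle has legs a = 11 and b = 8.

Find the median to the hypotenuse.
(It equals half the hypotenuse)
Hypotenuse c = √(11² + 8²) = √185 = 13.6015
Median to hypotenuse = c/2 = 6.801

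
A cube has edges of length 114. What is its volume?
Volume = s³
Volume = 114³
Volume = 1481544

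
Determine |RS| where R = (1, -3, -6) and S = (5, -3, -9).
d = √[(4)² + (0)² + (-3)²] = √25 = 5.0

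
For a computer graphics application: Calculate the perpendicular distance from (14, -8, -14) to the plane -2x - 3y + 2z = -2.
d = |(-2)(14) + (-3)(-8) + 2(-14) - (-2)| / √((-2)² + (-3)² + 2²) = 30/√17 = 7.276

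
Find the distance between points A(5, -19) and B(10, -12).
Using the distance formula: d = sqrt((x₂-x₁)² + (y₂-y₁)²)
dx = 10 - 5 = 5
dy = (-12) - (-19) = 7
d = sqrt(5² + 7²) = sqrt(25 + 49) = sqrt(74) = 8.60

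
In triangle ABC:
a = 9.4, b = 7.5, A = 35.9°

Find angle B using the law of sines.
sin(B)/b = sin(A)/a
sin(B) = b·sin(A)/a = 7.5·sin(35.9°)/9.4 = 0.467850
B = arcsin(0.467850) = 27.89°  (b ≤ a, so B ≤ A and the acute solution is unique)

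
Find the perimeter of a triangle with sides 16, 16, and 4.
Perimeter = sum of all sides
Perimeter = 16 + 16 + 4
Perimeter = 36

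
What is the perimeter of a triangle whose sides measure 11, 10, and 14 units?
Perimeter = sum of all sides
Perimeter = 11 + 10 + 14
Perimeter = 35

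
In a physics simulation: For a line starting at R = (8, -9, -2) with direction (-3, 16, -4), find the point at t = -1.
P(-1) = (8 + (-3)(-1), -9 + 16(-1), -2 + (-4)(-1)) = (11, -25, 2)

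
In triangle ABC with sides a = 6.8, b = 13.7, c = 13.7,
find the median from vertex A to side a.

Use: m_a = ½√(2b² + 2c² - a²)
m_a = ½√(2·13.7² + 2·13.7² - 6.8²)
m_a = ½√(375.38 + 375.38 - 46.24) = ½√704.52 = 13.27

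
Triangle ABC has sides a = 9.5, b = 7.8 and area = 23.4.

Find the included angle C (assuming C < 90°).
Area = ½ab·sin(C)  →  sin(C) = 2·Area/(ab)
sin(C) = 2·23.4/(9.5·7.8) = 0.631579
C = arcsin(0.631579) = 39.17°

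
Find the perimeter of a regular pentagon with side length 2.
Perimeter = number of sides * side length
Perimeter = 5 * 2
Perimeter = 10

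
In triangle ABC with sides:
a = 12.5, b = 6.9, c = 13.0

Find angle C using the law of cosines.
cos(C) = (a² + b² - c²)/(2ab)
cos(C) = (12.5² + 6.9² - 13.0²)/(2·12.5·6.9) = 34.86/172.5 = 0.202087
C = arccos(0.202087) = 78.34°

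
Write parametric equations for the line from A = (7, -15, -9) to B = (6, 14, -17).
Direction vector d = B - A = (-1, 29, -8)
x = 7 - t, y = -15 + 29t, z = -9 - 8t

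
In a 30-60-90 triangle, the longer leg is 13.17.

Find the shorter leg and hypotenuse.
In a 30-60-90 triangle, sides are in ratio 1 : √3 : 2.
Long leg = short leg·√3  →  short leg = 13.17/√3 = 7.604
Hypotenuse = 2·(short leg) = 2·13.17/√3 = 15.21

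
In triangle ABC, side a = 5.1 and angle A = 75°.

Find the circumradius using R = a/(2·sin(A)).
R = a/(2·sin(A)) = 5.1/(2·sin(75°))
R = 5.1/(2·0.965926) = 5.1/1.931852 = 2.64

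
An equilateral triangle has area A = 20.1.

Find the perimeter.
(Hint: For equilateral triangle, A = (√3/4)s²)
A = (√3/4)s²  →  s² = 4A/√3 = 4·20.1/√3 = 46.419
s = 6.81315
Perimeter = 3s = 20.44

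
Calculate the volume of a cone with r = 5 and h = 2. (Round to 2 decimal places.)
Volume = (1/3) * pi * r² * h
Volume = (1/3) * pi * 5² * 2
Volume = (1/3) * pi * 25 * 2
Volume = (1/3) * pi * 50
Volume = 52.36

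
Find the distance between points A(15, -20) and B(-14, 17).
Using the distance formula: d = sqrt((x₂-x₁)² + (y₂-y₁)²)
dx = (-14) - 15 = -29
dy = 17 - (-20) = 37
d = sqrt((-29)² + 37²) = sqrt(841 + 1369) = sqrt(2210) = 47.01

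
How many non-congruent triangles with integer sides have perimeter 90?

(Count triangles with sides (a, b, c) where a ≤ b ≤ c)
With a ≤ b ≤ c and a + b + c = 90, the triangle inequality a + b > c gives c < 90/2, so c ≤ 44.
Iterate a from 1 to ⌊p/3⌋ = 30; for each a, b ranges from a to ⌊(p−a)/2⌋ with c = p − a − b, keeping only c ≥ b.
Triples: (2, 44, 44), (3, 43, 44), (4, 42, 44), …
Count = 169 triangles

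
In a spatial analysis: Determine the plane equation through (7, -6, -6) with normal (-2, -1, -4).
d = n·P = (-2)(7) + (-1)(-6) + (-4)(-6) = 16
Plane: -2x - y - 4z = 16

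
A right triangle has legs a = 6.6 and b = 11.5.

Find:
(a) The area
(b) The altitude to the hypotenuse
(a) Area = ½ab = ½·6.6·11.5 = 37.95
(b) Hypotenuse c = √(6.6² + 11.5²) = √175.81 = 13.2593
    Area = ½·c·h_c  →  h_c = 2·Area/c = 2·37.95/13.2593 = 5.724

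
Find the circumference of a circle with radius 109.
Circumference = 2 * pi * r
Circumference = 2 * pi * 109
Circumference = 684.87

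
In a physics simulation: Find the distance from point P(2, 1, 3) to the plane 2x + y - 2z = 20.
d = |2(2) + 1(1) + (-2)(3) - (20)| / √(2² + 1² + (-2)²) = 21/√9 = 7.0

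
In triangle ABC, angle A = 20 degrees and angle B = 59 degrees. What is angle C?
Sum of angles in a triangle = 180 degrees
Third angle = 180 - 20 - 59
Third angle = 101 degrees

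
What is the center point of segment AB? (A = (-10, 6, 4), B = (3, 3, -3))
Midpoint = ((-10+3)/2, (6+3)/2, (4-3)/2) = (-3.5, 4.5, 0.5)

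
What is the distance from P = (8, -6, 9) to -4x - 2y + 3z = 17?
d = |(-4)(8) + (-2)(-6) + 3(9) - (17)| / √((-4)² + (-2)² + 3²) = 10/√29 = 1.857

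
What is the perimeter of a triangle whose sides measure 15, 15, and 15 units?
Perimeter = sum of all sides
Perimeter = 15 + 15 + 15
Perimeter = 45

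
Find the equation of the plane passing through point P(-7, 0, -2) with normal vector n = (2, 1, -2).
d = n·P = (2)(-7) + (1)(0) + (-2)(-2) = -10
Plane: 2x + y - 2z = -10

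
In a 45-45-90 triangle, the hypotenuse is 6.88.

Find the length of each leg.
In a 45-45-90 triangle, hypotenuse = leg·√2  →  leg = hypotenuse/√2
leg = 6.88/√2 = 4.865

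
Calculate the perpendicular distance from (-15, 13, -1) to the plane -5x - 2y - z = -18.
d = |(-5)(-15) + (-2)(13) + (-1)(-1) - (-18)| / √((-5)² + (-2)² + (-1)²) = 68/√30 = 12.42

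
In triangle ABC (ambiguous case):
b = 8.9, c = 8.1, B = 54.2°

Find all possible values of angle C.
sin(C)/c = sin(B)/b  →  sin(C) = c·sin(B)/b = 8.1·sin(54.2°)/8.9 = 0.738159
C₁ = arcsin(0.738159) = 47.57°,  C₂ = 180° - C₁ = 132.43°
Check C₂: A = 180° - 54.2° - 132.43° = -6.63° ≤ 0, rejected
C = 47.57° (one solution)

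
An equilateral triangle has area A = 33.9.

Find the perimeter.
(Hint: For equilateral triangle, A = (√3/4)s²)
A = (√3/4)s²  →  s² = 4A/√3 = 4·33.9/√3 = 78.2887
s = 8.84809
Perimeter = 3s = 26.54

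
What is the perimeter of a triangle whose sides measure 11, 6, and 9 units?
Perimeter = sum of all sides
Perimeter = 11 + 6 + 9
Perimeter = 26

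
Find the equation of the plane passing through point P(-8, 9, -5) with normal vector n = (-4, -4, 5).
d = n·P = (-4)(-8) + (-4)(9) + (5)(-5) = -29
Plane: -4x - 4y + 5z = -29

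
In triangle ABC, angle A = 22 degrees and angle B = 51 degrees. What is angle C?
Sum of angles in a triangle = 180 degrees
Third angle = 180 - 22 - 51
Third angle = 107 degrees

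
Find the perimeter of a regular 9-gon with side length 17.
Perimeter = number of sides * side length
Perimeter = 9 * 17
Perimeter = 153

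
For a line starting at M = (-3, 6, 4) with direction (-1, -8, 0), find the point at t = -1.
P(-1) = (-3 + (-1)(-1), 6 + (-8)(-1), 4 + 0(-1)) = (-2, 14, 4)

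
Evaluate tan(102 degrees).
tan(102 degrees) = -4.7046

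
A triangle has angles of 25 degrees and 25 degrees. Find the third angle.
Sum of angles in a triangle = 180 degrees
Third angle = 180 - 25 - 25
Third angle = 130 degrees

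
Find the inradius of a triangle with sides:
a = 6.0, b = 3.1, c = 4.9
s = (a+b+c)/2 = (6.0+3.1+4.9)/2 = 7
Area = √(s(s-a)(s-b)(s-c)) = √(7·1·3.9·2.1) = 7.57166
r = Area/s = 7.57166/7 = 1.082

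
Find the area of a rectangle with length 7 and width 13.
Area = length * width
Area = 7 * 13
Area = 91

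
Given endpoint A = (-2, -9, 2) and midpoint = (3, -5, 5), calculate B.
B = (2×3 - (-2), 2×(-5) - (-9), 2×5 - 2) = (8, -1, 8)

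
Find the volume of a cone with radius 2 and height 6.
Volume = (1/3) * pi * r² * h
Volume = (1/3) * pi * 2² * 6
Volume = (1/3) * pi * 4 * 6
Volume = (1/3) * pi * 24
Volume = 25.13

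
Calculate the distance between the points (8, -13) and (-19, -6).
Using the distance formula: d = sqrt((x₂-x₁)² + (y₂-y₁)²)
dx = (-19) - 8 = -27
dy = (-6) - (-13) = 7
d = sqrt((-27)² + 7²) = sqrt(729 + 49) = sqrt(778) = 27.89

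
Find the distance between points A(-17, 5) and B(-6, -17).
Using the distance formula: d = sqrt((x₂-x₁)² + (y₂-y₁)²)
dx = (-6) - (-17) = 11
dy = (-17) - 5 = -22
d = sqrt(11² + (-22)²) = sqrt(121 + 484) = sqrt(605) = 24.60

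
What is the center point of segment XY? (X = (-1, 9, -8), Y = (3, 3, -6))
Midpoint = ((-1+3)/2, (9+3)/2, (-8-6)/2) = (1, 6, -7)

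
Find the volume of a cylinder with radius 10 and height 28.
Volume = pi * r² * h
Volume = pi * 10² * 28
Volume = pi * 100 * 28
Volume = pi * 2800
Volume = 8796.46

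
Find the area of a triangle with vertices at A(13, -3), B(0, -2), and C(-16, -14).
Using the coordinate formula: Area = (1/2)|x₁(y₂-y₃) + x₂(y₃-y₁) + x₃(y₁-y₂)|
Area = (1/2)|13((-2)-(-14)) + 0((-14)-(-3)) + (-16)((-3)-(-2))|
Area = (1/2)|13*12 + 0*(-11) + (-16)*(-1)|
Area = (1/2)|156 + 0 + 16|
Area = (1/2)*172 = 86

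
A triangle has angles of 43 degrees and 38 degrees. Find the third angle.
Sum of angles in a triangle = 180 degrees
Third angle = 180 - 43 - 38
Third angle = 99 degrees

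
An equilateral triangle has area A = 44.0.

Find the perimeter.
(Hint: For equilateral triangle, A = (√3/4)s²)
A = (√3/4)s²  →  s² = 4A/√3 = 4·44.0/√3 = 101.614
s = 10.0804
Perimeter = 3s = 30.24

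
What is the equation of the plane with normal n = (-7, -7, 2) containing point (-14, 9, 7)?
d = n·P = (-7)(-14) + (-7)(9) + (2)(7) = 49
Plane: -7x - 7y + 2z = 49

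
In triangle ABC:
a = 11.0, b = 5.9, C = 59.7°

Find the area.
Using A = ½ab·sin(C):
A = ½·11.0·5.9·sin(59.7°) = ½·64.9·0.863396 = 28.02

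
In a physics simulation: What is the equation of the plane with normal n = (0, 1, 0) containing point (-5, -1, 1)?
d = n·P = (0)(-5) + (1)(-1) + (0)(1) = -1
Plane: y = -1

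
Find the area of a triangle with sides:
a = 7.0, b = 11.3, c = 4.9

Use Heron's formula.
s = (a+b+c)/2 = (7.0+11.3+4.9)/2 = 11.6
A = √(s(s-a)(s-b)(s-c)) = √(11.6·4.6·0.3·6.7)
A = √107.254 = 10.36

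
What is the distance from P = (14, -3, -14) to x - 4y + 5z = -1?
d = |1(14) + (-4)(-3) + 5(-14) - (-1)| / √(1² + (-4)² + 5²) = 43/√42 = 6.635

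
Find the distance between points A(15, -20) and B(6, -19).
Using the distance formula: d = sqrt((x₂-x₁)² + (y₂-y₁)²)
dx = 6 - 15 = -9
dy = (-19) - (-20) = 1
d = sqrt((-9)² + 1²) = sqrt(81 + 1) = sqrt(82) = 9.06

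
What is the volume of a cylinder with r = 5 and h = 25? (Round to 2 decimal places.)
Volume = pi * r² * h
Volume = pi * 5² * 25
Volume = pi * 25 * 25
Volume = pi * 625
Volume = 1963.50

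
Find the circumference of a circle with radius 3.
Circumference = 2 * pi * r
Circumference = 2 * pi * 3
Circumference = 18.85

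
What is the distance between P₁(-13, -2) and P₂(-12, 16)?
Using the distance formula: d = sqrt((x₂-x₁)² + (y₂-y₁)²)
dx = (-12) - (-13) = 1
dy = 16 - (-2) = 18
d = sqrt(1² + 18²) = sqrt(1 + 324) = sqrt(325) = 18.03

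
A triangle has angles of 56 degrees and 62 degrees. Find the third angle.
Sum of angles in a triangle = 180 degrees
Third angle = 180 - 56 - 62
Third angle = 62 degrees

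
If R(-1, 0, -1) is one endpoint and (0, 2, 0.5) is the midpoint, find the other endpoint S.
S = (2×0 - (-1), 2×2 - 0, 2×0.5 - (-1)) = (1, 4, 2)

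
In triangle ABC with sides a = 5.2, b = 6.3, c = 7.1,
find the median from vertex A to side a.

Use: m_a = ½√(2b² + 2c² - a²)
m_a = ½√(2·6.3² + 2·7.1² - 5.2²)
m_a = ½√(79.38 + 100.82 - 27.04) = ½√153.16 = 6.188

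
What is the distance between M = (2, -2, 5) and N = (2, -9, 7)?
d = √[(0)² + (-7)² + (2)²] = √53 = 7.28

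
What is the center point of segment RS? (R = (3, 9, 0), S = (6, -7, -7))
Midpoint = ((3+6)/2, (9-7)/2, (0-7)/2) = (4.5, 1, -3.5)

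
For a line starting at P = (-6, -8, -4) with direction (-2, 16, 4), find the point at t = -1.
P(-1) = (-6 + (-2)(-1), -8 + 16(-1), -4 + 4(-1)) = (-4, -24, -8)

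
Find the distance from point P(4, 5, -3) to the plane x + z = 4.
d = |1(4) + 0(5) + 1(-3) - (4)| / √(1² + 0² + 1²) = 3/√2 = 2.121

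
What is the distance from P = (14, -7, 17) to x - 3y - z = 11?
d = |1(14) + (-3)(-7) + (-1)(17) - (11)| / √(1² + (-3)² + (-1)²) = 7/√11 = 2.111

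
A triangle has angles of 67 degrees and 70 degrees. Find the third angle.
Sum of angles in a triangle = 180 degrees
Third angle = 180 - 67 - 70
Third angle = 43 degrees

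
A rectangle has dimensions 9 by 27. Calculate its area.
Area = length * width
Area = 9 * 27
Area = 243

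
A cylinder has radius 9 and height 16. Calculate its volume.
Volume = pi * r² * h
Volume = pi * 9² * 16
Volume = pi * 81 * 16
Volume = pi * 1296
Volume = 4071.50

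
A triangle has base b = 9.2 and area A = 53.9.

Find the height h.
A = ½bh  →  h = 2A/b
h = 2·53.9/9.2 = 11.72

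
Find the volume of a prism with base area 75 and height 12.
Volume = base area * height
Volume = 75 * 12
Volume = 900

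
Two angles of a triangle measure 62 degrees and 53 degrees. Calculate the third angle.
Sum of angles in a triangle = 180 degrees
Third angle = 180 - 62 - 53
Third angle = 65 degrees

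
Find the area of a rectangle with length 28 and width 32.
Area = length * width
Area = 28 * 32
Area = 896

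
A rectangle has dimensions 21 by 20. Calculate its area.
Area = length * width
Area = 21 * 20
Area = 420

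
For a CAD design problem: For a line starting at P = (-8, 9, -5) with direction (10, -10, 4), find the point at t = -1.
P(-1) = (-8 + 10(-1), 9 + (-10)(-1), -5 + 4(-1)) = (-18, 19, -9)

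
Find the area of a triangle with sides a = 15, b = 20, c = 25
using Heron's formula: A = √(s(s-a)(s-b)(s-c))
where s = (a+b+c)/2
s = (15+20+25)/2 = 30
A = √(30·15·10·5) = √22500 = 150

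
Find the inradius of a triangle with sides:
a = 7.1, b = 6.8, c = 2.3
s = (a+b+c)/2 = (7.1+6.8+2.3)/2 = 8.1
Area = √(s(s-a)(s-b)(s-c)) = √(8.1·1·1.3·5.8) = 7.81499
r = Area/s = 7.81499/8.1 = 0.9648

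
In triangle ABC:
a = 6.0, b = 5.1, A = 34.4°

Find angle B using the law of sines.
sin(B)/b = sin(A)/a
sin(B) = b·sin(A)/a = 5.1·sin(34.4°)/6.0 = 0.480222
B = arcsin(0.480222) = 28.7°  (b ≤ a, so B ≤ A and the acute solution is unique)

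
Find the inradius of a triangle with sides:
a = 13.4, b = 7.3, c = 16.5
s = (a+b+c)/2 = (13.4+7.3+16.5)/2 = 18.6
Area = √(s(s-a)(s-b)(s-c)) = √(18.6·5.2·11.3·2.1) = 47.9079
r = Area/s = 47.9079/18.6 = 2.576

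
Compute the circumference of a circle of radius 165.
Circumference = 2 * pi * r
Circumference = 2 * pi * 165
Circumference = 1036.73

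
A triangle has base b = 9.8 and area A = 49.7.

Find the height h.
A = ½bh  →  h = 2A/b
h = 2·49.7/9.8 = 10.14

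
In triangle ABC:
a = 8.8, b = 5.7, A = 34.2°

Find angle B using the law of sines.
sin(B)/b = sin(A)/a
sin(B) = b·sin(A)/a = 5.7·sin(34.2°)/8.8 = 0.364077
B = arcsin(0.364077) = 21.35°  (b ≤ a, so B ≤ A and the acute solution is unique)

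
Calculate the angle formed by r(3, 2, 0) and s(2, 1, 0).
r·s = 8, |r|² = 13, |s|² = 5
cos θ = 8/√65 ≈ 0.9923
θ ≈ 7.125°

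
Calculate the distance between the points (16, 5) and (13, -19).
Using the distance formula: d = sqrt((x₂-x₁)² + (y₂-y₁)²)
dx = 13 - 16 = -3
dy = (-19) - 5 = -24
d = sqrt((-3)² + (-24)²) = sqrt(9 + 576) = sqrt(585) = 24.19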